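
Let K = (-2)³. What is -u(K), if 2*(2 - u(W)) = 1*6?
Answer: 1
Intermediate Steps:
K = -8
u(W) = -1 (u(W) = 2 - 6/2 = 2 - ½*6 = 2 - 3 = -1)
-u(K) = -1*(-1) = 1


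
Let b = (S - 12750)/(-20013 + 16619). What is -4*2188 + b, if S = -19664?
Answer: -14835937/1697 ≈ -8742.5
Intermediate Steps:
b = 16207/1697 (b = (-19664 - 12750)/(-20013 + 16619) = -32414/(-3394) = -32414*(-1/3394) = 16207/1697 ≈ 9.5504)
-4*2188 + b = -4*2188 + 16207/1697 = -8752 + 16207/1697 = -14835937/1697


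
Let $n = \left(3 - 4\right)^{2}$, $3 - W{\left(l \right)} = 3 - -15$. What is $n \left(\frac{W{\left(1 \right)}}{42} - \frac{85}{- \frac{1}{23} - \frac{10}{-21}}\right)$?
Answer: $- \frac{575815}{2926} \approx -196.79$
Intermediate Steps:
$W{\left(l \right)} = -15$ ($W{\left(l \right)} = 3 - \left(3 - -15\right) = 3 - \left(3 + 15\right) = 3 - 18 = -15$)
$n = 1$ ($n = \left(-1\right)^{2} = 1$)
$n \left(\frac{W{\left(1 \right)}}{42} - \frac{85}{- \frac{1}{23} - \frac{10}{-21}}\right) = 1 \left(- \frac{15}{42} - \frac{85}{- \frac{1}{23} - \frac{10}{-21}}\right) = 1 \left(\left(-15\right) \frac{1}{42} - \frac{85}{\left(-1\right) \frac{1}{23} - - \frac{10}{21}}\right) = 1 \left(- \frac{5}{14} - \frac{85}{- \frac{1}{23} + \frac{10}{21}}\right) = 1 \left(- \frac{5}{14} - \frac{85}{\frac{209}{483}}\right) = 1 \left(- \frac{5}{14} - \frac{41055}{209}\right) = 1 \left(- \frac{575815}{2926}\right) = - \frac{575815}{2926}$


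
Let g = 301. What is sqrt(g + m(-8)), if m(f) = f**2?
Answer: sqrt(365) ≈ 19.105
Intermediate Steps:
sqrt(g + m(-8)) = sqrt(301 + (-8)**2) = sqrt(301 + 64) = sqrt(365)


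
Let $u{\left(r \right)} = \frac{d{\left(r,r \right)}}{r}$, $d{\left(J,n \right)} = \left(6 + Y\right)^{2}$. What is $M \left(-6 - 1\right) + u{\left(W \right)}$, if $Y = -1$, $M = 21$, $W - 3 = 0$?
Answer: $- \frac{416}{3} \approx -138.67$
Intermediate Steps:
$W = 3$ ($W = 3 + 0 = 3$)
$d{\left(J,n \right)} = 25$ ($d{\left(J,n \right)} = \left(6 - 1\right)^{2} = 5^{2} = 25$)
$u{\left(r \right)} = \frac{25}{r}$
$M \left(-6 - 1\right) + u{\left(W \right)} = 21 \left(-6 - 1\right) + \frac{25}{3} = 21 \left(-6 - 1\right) + 25 \cdot \frac{1}{3} = 21 \left(-7\right) + \frac{25}{3} = -147 + \frac{25}{3} = - \frac{416}{3}$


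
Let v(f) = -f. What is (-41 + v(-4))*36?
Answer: -1332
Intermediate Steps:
(-41 + v(-4))*36 = (-41 - 1*(-4))*36 = (-41 + 4)*36 = -37*36 = -1332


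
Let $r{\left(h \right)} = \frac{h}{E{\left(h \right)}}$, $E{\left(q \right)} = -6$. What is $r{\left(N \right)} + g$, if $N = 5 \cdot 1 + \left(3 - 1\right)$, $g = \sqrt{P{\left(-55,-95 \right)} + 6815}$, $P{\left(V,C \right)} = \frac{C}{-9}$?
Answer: $- \frac{7}{6} + \frac{\sqrt{61430}}{3} \approx 81.45$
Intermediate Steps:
$P{\left(V,C \right)} = - \frac{C}{9}$ ($P{\left(V,C \right)} = C \left(- \frac{1}{9}\right) = - \frac{C}{9}$)
$g = \frac{\sqrt{61430}}{3}$ ($g = \sqrt{\left(- \frac{1}{9}\right) \left(-95\right) + 6815} = \sqrt{\frac{95}{9} + 6815} = \sqrt{\frac{61430}{9}} = \frac{\sqrt{61430}}{3} \approx 82.617$)
$N = 7$ ($N = 5 + \left(3 - 1\right) = 5 + 2 = 7$)
$r{\left(h \right)} = - \frac{h}{6}$ ($r{\left(h \right)} = \frac{h}{-6} = h \left(- \frac{1}{6}\right) = - \frac{h}{6}$)
$r{\left(N \right)} + g = \left(- \frac{1}{6}\right) 7 + \frac{\sqrt{61430}}{3} = - \frac{7}{6} + \frac{\sqrt{61430}}{3}$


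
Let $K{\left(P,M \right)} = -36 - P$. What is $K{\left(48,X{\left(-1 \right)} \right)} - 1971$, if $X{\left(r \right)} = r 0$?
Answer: $-2055$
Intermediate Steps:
$X{\left(r \right)} = 0$
$K{\left(48,X{\left(-1 \right)} \right)} - 1971 = \left(-36 - 48\right) - 1971 = -84 - 1971 = -2055$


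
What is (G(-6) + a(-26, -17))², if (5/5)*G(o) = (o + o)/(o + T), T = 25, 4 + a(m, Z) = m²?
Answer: 162715536/361 ≈ 4.5074e+5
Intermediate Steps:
a(m, Z) = -4 + m²
G(o) = 2*o/(25 + o) (G(o) = (o + o)/(o + 25) = (2*o)/(25 + o) = 2*o/(25 + o))
(G(-6) + a(-26, -17))² = (2*(-6)/(25 - 6) + (-4 + (-26)²))² = (2*(-6)/19 + (-4 + 676))² = (2*(-6)*(1/19) + 672)² = (-12/19 + 672)² = (12756/19)² = 162715536/361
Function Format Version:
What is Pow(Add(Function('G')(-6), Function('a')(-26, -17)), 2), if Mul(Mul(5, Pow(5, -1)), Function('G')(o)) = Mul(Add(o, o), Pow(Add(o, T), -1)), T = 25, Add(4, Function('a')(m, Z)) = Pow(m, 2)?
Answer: Rational(162715536, 361) ≈ 4.5074e+5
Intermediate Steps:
Function('a')(m, Z) = Add(-4, Pow(m, 2))
Function('G')(o) = Mul(2, o, Pow(Add(25, o), -1)) (Function('G')(o) = Mul(Add(o, o), Pow(Add(o, 25), -1)) = Mul(Mul(2, o), Pow(Add(25, o), -1)) = Mul(2, o, Pow(Add(25, o), -1)))
Pow(Add(Function('G')(-6), Function('a')(-26, -17)), 2) = Pow(Add(Mul(2, -6, Pow(Add(25, -6), -1)), Add(-4, Pow(-26, 2))), 2) = Pow(Add(Mul(2, -6, Pow(19, -1)), Add(-4, 676)), 2) = Pow(Add(Mul(2, -6, Rational(1, 19)), 672), 2) = Pow(Add(Rational(-12, 19), 672), 2) = Pow(Rational(12756, 19), 2) = Rational(162715536, 361)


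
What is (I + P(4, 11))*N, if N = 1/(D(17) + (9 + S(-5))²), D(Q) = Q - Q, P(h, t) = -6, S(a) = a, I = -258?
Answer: -33/2 ≈ -16.500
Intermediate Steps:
D(Q) = 0
N = 1/16 (N = 1/(0 + (9 - 5)²) = 1/(0 + 4²) = 1/(0 + 16) = 1/16 ≈ 0.062500)
(I + P(4, 11))*N = (-258 - 6)*(1/16) = -264*1/16 = -33/2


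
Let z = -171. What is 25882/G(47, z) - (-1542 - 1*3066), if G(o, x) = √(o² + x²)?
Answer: 4608 + 12941*√1258/3145 ≈ 4753.9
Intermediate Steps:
25882/G(47, z) - (-1542 - 1*3066) = 25882/(√(47² + (-171)²)) - (-1542 - 1*3066) = 25882/(√(2209 + 29241)) - (-1542 - 3066) = 25882/(√31450) - 1*(-4608) = 25882/((5*√1258)) + 4608 = 25882*(√1258/6290) + 4608 = 12941*√1258/3145 + 4608 = 4608 + 12941*√1258/3145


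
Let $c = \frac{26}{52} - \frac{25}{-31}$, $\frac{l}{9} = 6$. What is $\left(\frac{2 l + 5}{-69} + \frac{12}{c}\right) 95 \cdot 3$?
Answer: $\frac{445265}{207} \approx 2151.0$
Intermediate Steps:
$l = 54$ ($l = 9 \cdot 6 = 54$)
$c = \frac{81}{62}$ ($c = 26 \cdot \frac{1}{52} - - \frac{25}{31} = \frac{1}{2} + \frac{25}{31} = \frac{81}{62} \approx 1.3065$)
$\left(\frac{2 l + 5}{-69} + \frac{12}{c}\right) 95 \cdot 3 = \left(\frac{2 \cdot 54 + 5}{-69} + \frac{12}{\frac{81}{62}}\right) 95 \cdot 3 = \left(\left(108 + 5\right) \left(- \frac{1}{69}\right) + 12 \cdot \frac{62}{81}\right) 95 \cdot 3 = \left(113 \left(- \frac{1}{69}\right) + \frac{248}{27}\right) 95 \cdot 3 = \left(- \frac{113}{69} + \frac{248}{27}\right) 95 \cdot 3 = \frac{4687}{621} \cdot 95 \cdot 3 = \frac{445265}{621} \cdot 3 = \frac{445265}{207}$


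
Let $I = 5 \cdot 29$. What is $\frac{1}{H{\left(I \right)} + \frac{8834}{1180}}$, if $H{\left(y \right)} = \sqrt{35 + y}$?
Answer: $- \frac{2606030}{43148111} + \frac{2088600 \sqrt{5}}{43148111} \approx 0.04784$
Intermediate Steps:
$I = 145$
$\frac{1}{H{\left(I \right)} + \frac{8834}{1180}} = \frac{1}{\sqrt{35 + 145} + \frac{8834}{1180}} = \frac{1}{\sqrt{180} + 8834 \cdot \frac{1}{1180}} = \frac{1}{6 \sqrt{5} + \frac{4417}{590}} = \frac{1}{\frac{4417}{590} + 6 \sqrt{5}}$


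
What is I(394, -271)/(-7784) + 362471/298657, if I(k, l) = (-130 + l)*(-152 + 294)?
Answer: 9913800579/1162373044 ≈ 8.5289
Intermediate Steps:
I(k, l) = -18460 + 142*l (I(k, l) = (-130 + l)*142 = -18460 + 142*l)
I(394, -271)/(-7784) + 362471/298657 = (-18460 + 142*(-271))/(-7784) + 362471/298657 = (-18460 - 38482)*(-1/7784) + 362471*(1/298657) = -56942*(-1/7784) + 362471/298657 = 28471/3892 + 362471/298657 = 9913800579/1162373044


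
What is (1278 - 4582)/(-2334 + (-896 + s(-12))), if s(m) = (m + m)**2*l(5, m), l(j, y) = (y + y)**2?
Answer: -1652/164273 ≈ -0.010056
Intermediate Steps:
l(j, y) = 4*y**2 (l(j, y) = (2*y)**2 = 4*y**2)
s(m) = 16*m**4 (s(m) = (m + m)**2*(4*m**2) = (2*m)**2*(4*m**2) = (4*m**2)*(4*m**2) = 16*m**4)
(1278 - 4582)/(-2334 + (-896 + s(-12))) = (1278 - 4582)/(-2334 + (-896 + 16*(-12)**4)) = -3304/(-2334 + (-896 + 16*20736)) = -3304/(-2334 + (-896 + 331776)) = -3304/(-2334 + 330880) = -3304/328546 = -3304*1/328546 = -1652/164273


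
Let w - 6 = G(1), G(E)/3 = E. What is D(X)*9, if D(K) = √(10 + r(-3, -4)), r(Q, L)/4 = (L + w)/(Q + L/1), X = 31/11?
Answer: 45*√14/7 ≈ 24.054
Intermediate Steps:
G(E) = 3*E
w = 9 (w = 6 + 3*1 = 6 + 3 = 9)
X = 31/11 (X = 31*(1/11) = 31/11 ≈ 2.8182)
r(Q, L) = 4*(9 + L)/(L + Q) (r(Q, L) = 4*((L + 9)/(Q + L/1)) = 4*((9 + L)/(Q + L*1)) = 4*((9 + L)/(Q + L)) = 4*((9 + L)/(L + Q)) = 4*(9 + L)/(L + Q))
D(K) = 5*√14/7 (D(K) = √(10 + 4*(9 - 4)/(-4 - 3)) = √(10 + 4*5/(-7)) = √(10 + 4*(-⅐)*5) = √(10 - 20/7) = √(50/7) = 5*√14/7)
D(X)*9 = (5*√14/7)*9 = 45*√14/7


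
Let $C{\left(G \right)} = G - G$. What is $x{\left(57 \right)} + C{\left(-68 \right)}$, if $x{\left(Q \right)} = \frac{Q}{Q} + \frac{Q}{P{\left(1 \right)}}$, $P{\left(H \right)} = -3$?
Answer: $-18$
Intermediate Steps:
$C{\left(G \right)} = 0$
$x{\left(Q \right)} = 1 - \frac{Q}{3}$ ($x{\left(Q \right)} = \frac{Q}{Q} + \frac{Q}{-3} = 1 + Q \left(- \frac{1}{3}\right) = 1 - \frac{Q}{3}$)
$x{\left(57 \right)} + C{\left(-68 \right)} = \left(1 - 19\right) + 0 = -18 + 0 = -18$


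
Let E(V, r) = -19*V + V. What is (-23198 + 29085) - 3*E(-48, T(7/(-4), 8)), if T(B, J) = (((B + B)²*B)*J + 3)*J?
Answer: 3295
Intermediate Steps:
T(B, J) = J*(3 + 4*J*B³) (T(B, J) = (((2*B)²*B)*J + 3)*J = (((4*B²)*B)*J + 3)*J = ((4*B³)*J + 3)*J = (4*J*B³ + 3)*J = (3 + 4*J*B³)*J = J*(3 + 4*J*B³))
E(V, r) = -18*V
(-23198 + 29085) - 3*E(-48, T(7/(-4), 8)) = (-23198 + 29085) - (-54)*(-48) = 5887 - 3*864 = 5887 - 2592 = 3295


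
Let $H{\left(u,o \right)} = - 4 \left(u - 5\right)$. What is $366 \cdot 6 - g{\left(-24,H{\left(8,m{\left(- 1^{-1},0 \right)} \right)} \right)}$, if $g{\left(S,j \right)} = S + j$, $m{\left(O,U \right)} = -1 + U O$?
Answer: $2232$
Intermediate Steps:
$m{\left(O,U \right)} = -1 + O U$
$H{\left(u,o \right)} = 20 - 4 u$ ($H{\left(u,o \right)} = - 4 \left(-5 + u\right) = 20 - 4 u$)
$366 \cdot 6 - g{\left(-24,H{\left(8,m{\left(- 1^{-1},0 \right)} \right)} \right)} = 366 \cdot 6 - \left(-24 + \left(20 - 32\right)\right) = 2196 - \left(-24 + \left(20 - 32\right)\right) = 2196 - \left(-24 - 12\right) = 2196 - -36 = 2196 + 36 = 2232$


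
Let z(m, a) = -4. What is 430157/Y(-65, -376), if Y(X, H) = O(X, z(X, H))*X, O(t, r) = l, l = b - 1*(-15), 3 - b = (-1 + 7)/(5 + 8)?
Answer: -430157/1140 ≈ -377.33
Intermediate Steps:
b = 33/13 (b = 3 - (-1 + 7)/(5 + 8) = 3 - 6/13 = 33/13 ≈ 2.5385)
l = 228/13 (l = 33/13 - 1*(-15) = 33/13 + 15 = 228/13 ≈ 17.538)
O(t, r) = 228/13
Y(X, H) = 228*X/13
430157/Y(-65, -376) = 430157/(((228/13)*(-65))) = 430157/(-1140) = 430157*(-1/1140) = -430157/1140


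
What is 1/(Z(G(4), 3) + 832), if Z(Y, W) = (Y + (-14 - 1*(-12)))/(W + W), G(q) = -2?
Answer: 3/2494 ≈ 0.0012029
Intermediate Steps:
Z(Y, W) = (-2 + Y)/(2*W) (Z(Y, W) = (Y + (-14 + 12))/((2*W)) = (Y - 2)*(1/(2*W)) = (-2 + Y)*(1/(2*W)) = (-2 + Y)/(2*W))
1/(Z(G(4), 3) + 832) = 1/((½)*(-2 - 2)/3 + 832) = 1/((½)*(⅓)*(-4) + 832) = 1/(-⅔ + 832) = 1/(2494/3) = 3/2494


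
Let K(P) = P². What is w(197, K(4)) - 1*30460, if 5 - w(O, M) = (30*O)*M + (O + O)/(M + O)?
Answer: -26628589/213 ≈ -1.2502e+5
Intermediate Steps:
w(O, M) = 5 - 30*M*O - 2*O/(M + O) (w(O, M) = 5 - ((30*O)*M + (O + O)/(M + O)) = 5 - (30*M*O + (2*O)/(M + O)) = 5 - (30*M*O + 2*O/(M + O)) = 5 - (2*O/(M + O) + 30*M*O) = 5 + (-30*M*O - 2*O/(M + O)) = 5 - 30*M*O - 2*O/(M + O))
w(197, K(4)) - 1*30460 = (3*197 + 5*4² - 30*4²*197² - 30*197*(4²)²)/(4² + 197) - 1*30460 = (591 + 5*16 - 30*16*38809 - 30*197*16²)/(16 + 197) - 30460 = (591 + 80 - 18628320 - 30*197*256)/213 - 30460 = (591 + 80 - 18628320 - 1512960)/213 - 30460 = (1/213)*(-20140609) - 30460 = -20140609/213 - 30460 = -26628589/213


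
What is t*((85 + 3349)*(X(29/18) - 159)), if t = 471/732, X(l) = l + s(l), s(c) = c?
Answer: -188967869/549 ≈ -3.4420e+5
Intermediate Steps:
X(l) = 2*l (X(l) = l + l = 2*l)
t = 157/244 (t = 471*(1/732) = 157/244 ≈ 0.64344)
t*((85 + 3349)*(X(29/18) - 159)) = 157*((85 + 3349)*(2*(29/18) - 159))/244 = 157*(3434*(2*(29*(1/18)) - 159))/244 = 157*(3434*(2*(29/18) - 159))/244 = 157*(3434*(29/9 - 159))/244 = 157*(3434*(-1402/9))/244 = (157/244)*(-4814468/9) = -188967869/549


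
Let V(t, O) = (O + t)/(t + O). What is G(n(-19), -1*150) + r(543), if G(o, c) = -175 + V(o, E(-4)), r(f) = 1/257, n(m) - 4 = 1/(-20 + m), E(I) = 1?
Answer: -44717/257 ≈ -174.00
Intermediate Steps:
n(m) = 4 + 1/(-20 + m)
r(f) = 1/257
V(t, O) = 1 (V(t, O) = (O + t)/(O + t) = 1)
G(o, c) = -174 (G(o, c) = -175 + 1 = -174)
G(n(-19), -1*150) + r(543) = -174 + 1/257 = -44717/257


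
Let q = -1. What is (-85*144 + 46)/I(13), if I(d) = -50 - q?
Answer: 1742/7 ≈ 248.86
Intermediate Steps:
I(d) = -49 (I(d) = -50 - 1*(-1) = -50 + 1 = -49)
(-85*144 + 46)/I(13) = (-85*144 + 46)/(-49) = (-12240 + 46)*(-1/49) = -12194*(-1/49) = 1742/7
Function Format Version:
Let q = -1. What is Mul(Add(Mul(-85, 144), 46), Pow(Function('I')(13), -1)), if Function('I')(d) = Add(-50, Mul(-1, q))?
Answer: Rational(1742, 7) ≈ 248.86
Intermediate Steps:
Function('I')(d) = -49 (Function('I')(d) = Add(-50, Mul(-1, -1)) = Add(-50, 1) = -49)
Mul(Add(Mul(-85, 144), 46), Pow(Function('I')(13), -1)) = Mul(Add(Mul(-85, 144), 46), Pow(-49, -1)) = Mul(Add(-12240, 46), Rational(-1, 49)) = Mul(-12194, Rational(-1, 49)) = Rational(1742, 7)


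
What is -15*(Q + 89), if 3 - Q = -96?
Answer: -2820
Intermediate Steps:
Q = 99 (Q = 3 - 1*(-96) = 3 + 96 = 99)
-15*(Q + 89) = -15*(99 + 89) = -15*188 = -2820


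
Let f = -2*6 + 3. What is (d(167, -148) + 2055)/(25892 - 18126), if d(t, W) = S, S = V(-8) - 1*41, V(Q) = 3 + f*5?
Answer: 986/3883 ≈ 0.25393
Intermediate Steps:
f = -9 (f = -12 + 3 = -9)
V(Q) = -42 (V(Q) = 3 - 9*5 = 3 - 45 = -42)
S = -83 (S = -42 - 1*41 = -42 - 41 = -83)
d(t, W) = -83
(d(167, -148) + 2055)/(25892 - 18126) = (-83 + 2055)/(25892 - 18126) = 1972/7766 = 1972*(1/7766) = 986/3883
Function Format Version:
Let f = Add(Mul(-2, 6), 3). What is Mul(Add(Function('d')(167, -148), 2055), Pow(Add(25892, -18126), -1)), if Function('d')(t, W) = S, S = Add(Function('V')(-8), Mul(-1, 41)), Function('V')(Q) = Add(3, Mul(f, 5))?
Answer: Rational(986, 3883) ≈ 0.25393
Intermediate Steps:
f = -9 (f = Add(-12, 3) = -9)
Function('V')(Q) = -42 (Function('V')(Q) = Add(3, Mul(-9, 5)) = Add(3, -45) = -42)
S = -83 (S = Add(-42, Mul(-1, 41)) = Add(-42, -41) = -83)
Function('d')(t, W) = -83
Mul(Add(Function('d')(167, -148), 2055), Pow(Add(25892, -18126), -1)) = Mul(Add(-83, 2055), Pow(Add(25892, -18126), -1)) = Mul(1972, Pow(7766, -1)) = Mul(1972, Rational(1, 7766)) = Rational(986, 3883)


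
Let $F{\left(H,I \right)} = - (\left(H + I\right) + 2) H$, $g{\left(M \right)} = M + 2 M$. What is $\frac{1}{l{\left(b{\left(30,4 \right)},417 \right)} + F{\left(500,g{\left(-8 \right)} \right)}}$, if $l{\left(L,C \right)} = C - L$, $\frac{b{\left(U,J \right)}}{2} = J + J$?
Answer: $- \frac{1}{238599} \approx -4.1911 \cdot 10^{-6}$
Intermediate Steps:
$b{\left(U,J \right)} = 4 J$ ($b{\left(U,J \right)} = 2 \left(J + J\right) = 2 \cdot 2 J = 4 J$)
$g{\left(M \right)} = 3 M$
$F{\left(H,I \right)} = H \left(-2 - H - I\right)$ ($F{\left(H,I \right)} = - (2 + H + I) H = \left(-2 - H - I\right) H = H \left(-2 - H - I\right)$)
$\frac{1}{l{\left(b{\left(30,4 \right)},417 \right)} + F{\left(500,g{\left(-8 \right)} \right)}} = \frac{1}{\left(417 - 4 \cdot 4\right) - 500 \left(2 + 500 + 3 \left(-8\right)\right)} = \frac{1}{\left(417 - 16\right) - 500 \left(2 + 500 - 24\right)} = \frac{1}{\left(417 - 16\right) - 500 \cdot 478} = \frac{1}{401 - 239000} = \frac{1}{-238599} = - \frac{1}{238599}$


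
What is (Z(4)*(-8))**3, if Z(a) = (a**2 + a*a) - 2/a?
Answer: -16003008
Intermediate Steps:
Z(a) = -2/a + 2*a**2 (Z(a) = (a**2 + a**2) - 2/a = 2*a**2 - 2/a = -2/a + 2*a**2)
(Z(4)*(-8))**3 = ((2*(-1 + 4**3)/4)*(-8))**3 = ((2*(1/4)*(-1 + 64))*(-8))**3 = ((2*(1/4)*63)*(-8))**3 = ((63/2)*(-8))**3 = (-252)**3 = -16003008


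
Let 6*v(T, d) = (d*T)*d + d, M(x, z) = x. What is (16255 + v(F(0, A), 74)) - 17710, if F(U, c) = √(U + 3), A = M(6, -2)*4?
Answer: -4328/3 + 2738*√3/3 ≈ 138.12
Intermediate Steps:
A = 24 (A = 6*4 = 24)
F(U, c) = √(3 + U)
v(T, d) = d/6 + T*d²/6 (v(T, d) = ((d*T)*d + d)/6 = ((T*d)*d + d)/6 = (T*d² + d)/6 = (d + T*d²)/6 = d/6 + T*d²/6)
(16255 + v(F(0, A), 74)) - 17710 = (16255 + (⅙)*74*(1 + √(3 + 0)*74)) - 17710 = (16255 + (⅙)*74*(1 + √3*74)) - 17710 = (16255 + (⅙)*74*(1 + 74*√3)) - 17710 = (16255 + (37/3 + 2738*√3/3)) - 17710 = (48802/3 + 2738*√3/3) - 17710 = -4328/3 + 2738*√3/3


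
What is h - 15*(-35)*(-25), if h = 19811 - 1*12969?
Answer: -6283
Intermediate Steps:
h = 6842 (h = 19811 - 12969 = 6842)
h - 15*(-35)*(-25) = 6842 - 15*(-35)*(-25) = 6842 - (-525)*(-25) = 6842 - 1*13125 = 6842 - 13125 = -6283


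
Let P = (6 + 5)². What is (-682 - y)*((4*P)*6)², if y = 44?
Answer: -6122514816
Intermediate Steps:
P = 121 (P = 11² = 121)
(-682 - y)*((4*P)*6)² = (-682 - 1*44)*((4*121)*6)² = (-682 - 44)*(484*6)² = -726*2904² = -726*8433216 = -6122514816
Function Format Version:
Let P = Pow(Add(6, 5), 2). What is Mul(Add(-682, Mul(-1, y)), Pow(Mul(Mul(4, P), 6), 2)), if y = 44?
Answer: -6122514816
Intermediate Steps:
P = 121 (P = Pow(11, 2) = 121)
Mul(Add(-682, Mul(-1, y)), Pow(Mul(Mul(4, P), 6), 2)) = Mul(Add(-682, Mul(-1, 44)), Pow(Mul(Mul(4, 121), 6), 2)) = Mul(Add(-682, -44), Pow(Mul(484, 6), 2)) = Mul(-726, Pow(2904, 2)) = Mul(-726, 8433216) = -6122514816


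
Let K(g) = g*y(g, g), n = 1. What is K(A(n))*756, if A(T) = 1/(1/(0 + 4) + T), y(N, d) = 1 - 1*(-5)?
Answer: 18144/5 ≈ 3628.8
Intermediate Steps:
y(N, d) = 6 (y(N, d) = 1 + 5 = 6)
A(T) = 1/(¼ + T) (A(T) = 1/(1/4 + T) = 1/(¼ + T))
K(g) = 6*g (K(g) = g*6 = 6*g)
K(A(n))*756 = (6*(4/(1 + 4*1)))*756 = (6*(4/(1 + 4)))*756 = (6*(4/5))*756 = (6*(4*(⅕)))*756 = (6*(⅘))*756 = (24/5)*756 = 18144/5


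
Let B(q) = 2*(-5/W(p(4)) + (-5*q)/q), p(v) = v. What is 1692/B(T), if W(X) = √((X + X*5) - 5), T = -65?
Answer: -893/5 + 47*√19/5 ≈ -137.63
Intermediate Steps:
W(X) = √(-5 + 6*X) (W(X) = √((X + 5*X) - 5) = √(6*X - 5) = √(-5 + 6*X))
B(q) = -10 - 10*√19/19 (B(q) = 2*(-5/√(-5 + 6*4) + (-5*q)/q) = 2*(-5/√(-5 + 24) - 5) = 2*(-5*√19/19 - 5) = 2*(-5 - 5*√19/19) = -10 - 10*√19/19)
1692/B(T) = 1692/(-10 - 10*√19/19)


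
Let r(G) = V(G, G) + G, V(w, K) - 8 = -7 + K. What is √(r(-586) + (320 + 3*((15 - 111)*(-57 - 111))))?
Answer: √47533 ≈ 218.02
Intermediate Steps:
V(w, K) = 1 + K (V(w, K) = 8 + (-7 + K) = 1 + K)
r(G) = 1 + 2*G (r(G) = (1 + G) + G = 1 + 2*G)
√(r(-586) + (320 + 3*((15 - 111)*(-57 - 111)))) = √((1 + 2*(-586)) + (320 + 3*((15 - 111)*(-57 - 111)))) = √((1 - 1172) + (320 + 3*(-96*(-168)))) = √(-1171 + (320 + 3*16128)) = √(-1171 + (320 + 48384)) = √(-1171 + 48704) = √47533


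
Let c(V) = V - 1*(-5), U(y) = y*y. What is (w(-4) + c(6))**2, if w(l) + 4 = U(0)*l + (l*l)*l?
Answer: 3249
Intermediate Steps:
U(y) = y**2
c(V) = 5 + V (c(V) = V + 5 = 5 + V)
w(l) = -4 + l**3 (w(l) = -4 + (0**2*l + (l*l)*l) = -4 + (0*l + l**2*l) = -4 + (0 + l**3) = -4 + l**3)
(w(-4) + c(6))**2 = ((-4 + (-4)**3) + (5 + 6))**2 = ((-4 - 64) + 11)**2 = (-68 + 11)**2 = (-57)**2 = 3249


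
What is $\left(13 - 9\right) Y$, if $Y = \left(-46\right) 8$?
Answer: $-1472$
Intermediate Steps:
$Y = -368$
$\left(13 - 9\right) Y = \left(13 - 9\right) \left(-368\right) = 4 \left(-368\right) = -1472$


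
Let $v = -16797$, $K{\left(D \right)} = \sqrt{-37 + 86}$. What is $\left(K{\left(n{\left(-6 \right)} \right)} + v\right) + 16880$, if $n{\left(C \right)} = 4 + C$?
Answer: $90$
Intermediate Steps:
$K{\left(D \right)} = 7$ ($K{\left(D \right)} = \sqrt{49} = 7$)
$\left(K{\left(n{\left(-6 \right)} \right)} + v\right) + 16880 = \left(7 - 16797\right) + 16880 = -16790 + 16880 = 90$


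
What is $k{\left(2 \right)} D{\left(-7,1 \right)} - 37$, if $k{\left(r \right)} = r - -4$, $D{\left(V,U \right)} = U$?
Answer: $-31$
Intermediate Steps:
$k{\left(r \right)} = 4 + r$ ($k{\left(r \right)} = r + 4 = 4 + r$)
$k{\left(2 \right)} D{\left(-7,1 \right)} - 37 = \left(4 + 2\right) 1 - 37 = 6 \cdot 1 - 37 = 6 - 37 = -31$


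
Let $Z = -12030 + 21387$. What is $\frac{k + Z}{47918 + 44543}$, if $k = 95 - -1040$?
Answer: $\frac{10492}{92461} \approx 0.11347$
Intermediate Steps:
$Z = 9357$
$k = 1135$ ($k = 95 + 1040 = 1135$)
$\frac{k + Z}{47918 + 44543} = \frac{1135 + 9357}{47918 + 44543} = \frac{10492}{92461}$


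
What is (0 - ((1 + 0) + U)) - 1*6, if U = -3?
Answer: -4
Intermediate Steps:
(0 - ((1 + 0) + U)) - 1*6 = (0 - ((1 + 0) - 3)) - 1*6 = (0 - (1 - 3)) - 6 = (0 - 1*(-2)) - 6 = (0 + 2) - 6 = 2 - 6 = -4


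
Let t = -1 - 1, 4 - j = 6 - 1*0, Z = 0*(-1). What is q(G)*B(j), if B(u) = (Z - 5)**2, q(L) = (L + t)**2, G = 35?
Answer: 27225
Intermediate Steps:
Z = 0
j = -2 (j = 4 - (6 - 1*0) = 4 - (6 + 0) = 4 - 1*6 = 4 - 6 = -2)
t = -2
q(L) = (-2 + L)**2 (q(L) = (L - 2)**2 = (-2 + L)**2)
B(u) = 25 (B(u) = (0 - 5)**2 = (-5)**2 = 25)
q(G)*B(j) = (-2 + 35)**2*25 = 33**2*25 = 1089*25 = 27225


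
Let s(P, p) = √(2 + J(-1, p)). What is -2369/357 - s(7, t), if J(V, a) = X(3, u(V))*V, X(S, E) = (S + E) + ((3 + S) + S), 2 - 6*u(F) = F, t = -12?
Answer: -2369/357 - I*√42/2 ≈ -6.6359 - 3.2404*I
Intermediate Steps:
u(F) = ⅓ - F/6
X(S, E) = 3 + E + 3*S (X(S, E) = (E + S) + (3 + 2*S) = 3 + E + 3*S)
J(V, a) = V*(37/3 - V/6) (J(V, a) = (3 + (⅓ - V/6) + 3*3)*V = (3 + (⅓ - V/6) + 9)*V = (37/3 - V/6)*V = V*(37/3 - V/6))
s(P, p) = I*√42/2 (s(P, p) = √(2 + (⅙)*(-1)*(74 - 1*(-1))) = √(2 + (⅙)*(-1)*(74 + 1)) = √(2 + (⅙)*(-1)*75) = √(2 - 25/2) = √(-21/2) = I*√42/2)
-2369/357 - s(7, t) = -2369/357 - I*√42/2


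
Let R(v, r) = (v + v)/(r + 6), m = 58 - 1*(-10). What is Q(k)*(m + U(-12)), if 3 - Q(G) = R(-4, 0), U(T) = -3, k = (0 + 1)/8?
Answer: 845/3 ≈ 281.67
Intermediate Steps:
k = ⅛ (k = 1*(⅛) = ⅛ ≈ 0.12500)
m = 68 (m = 58 + 10 = 68)
R(v, r) = 2*v/(6 + r) (R(v, r) = (2*v)/(6 + r) = 2*v/(6 + r))
Q(G) = 13/3 (Q(G) = 3 - 2*(-4)/(6 + 0) = 3 - 2*(-4)/6 = 3 - 1*(-4/3) = 3 + 4/3 = 13/3)
Q(k)*(m + U(-12)) = 13*(68 - 3)/3 = (13/3)*65 = 845/3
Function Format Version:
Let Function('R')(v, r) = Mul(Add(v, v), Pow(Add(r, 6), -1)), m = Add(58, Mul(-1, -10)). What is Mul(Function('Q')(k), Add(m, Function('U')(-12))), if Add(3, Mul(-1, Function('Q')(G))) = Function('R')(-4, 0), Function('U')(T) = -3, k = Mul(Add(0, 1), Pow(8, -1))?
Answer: Rational(845, 3) ≈ 281.67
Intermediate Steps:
k = Rational(1, 8) (k = Mul(1, Rational(1, 8)) = Rational(1, 8) ≈ 0.12500)
m = 68 (m = Add(58, 10) = 68)
Function('R')(v, r) = Mul(2, v, Pow(Add(6, r), -1)) (Function('R')(v, r) = Mul(Mul(2, v), Pow(Add(6, r), -1)) = Mul(2, v, Pow(Add(6, r), -1)))
Function('Q')(G) = Rational(13, 3) (Function('Q')(G) = Add(3, Mul(-1, Mul(2, -4, Pow(Add(6, 0), -1)))) = Add(3, Mul(-1, Mul(2, -4, Pow(6, -1)))) = Add(3, Mul(-1, Mul(2, -4, Rational(1, 6)))) = Add(3, Mul(-1, Rational(-4, 3))) = Add(3, Rational(4, 3)) = Rational(13, 3))
Mul(Function('Q')(k), Add(m, Function('U')(-12))) = Mul(Rational(13, 3), Add(68, -3)) = Mul(Rational(13, 3), 65) = Rational(845, 3)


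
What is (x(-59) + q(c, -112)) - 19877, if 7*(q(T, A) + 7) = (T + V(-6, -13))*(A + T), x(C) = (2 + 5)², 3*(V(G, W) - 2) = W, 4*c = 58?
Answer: -560125/28 ≈ -20004.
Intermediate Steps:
c = 29/2 (c = (¼)*58 = 29/2 ≈ 14.500)
V(G, W) = 2 + W/3
x(C) = 49 (x(C) = 7² = 49)
q(T, A) = -7 + (-7/3 + T)*(A + T)/7 (q(T, A) = -7 + ((T + (2 + (⅓)*(-13)))*(A + T))/7 = -7 + ((T + (2 - 13/3))*(A + T))/7 = -7 + ((T - 7/3)*(A + T))/7 = -7 + ((-7/3 + T)*(A + T))/7 = -7 + (-7/3 + T)*(A + T)/7)
(x(-59) + q(c, -112)) - 19877 = (49 + (-7 - ⅓*(-112) - ⅓*29/2 + (29/2)²/7 + (⅐)*(-112)*(29/2))) - 19877 = (49 + (-7 + 112/3 - 29/6 + (⅐)*(841/4) - 232)) - 19877 = (49 + (-7 + 112/3 - 29/6 + 841/28 - 232)) - 19877 = (49 - 4941/28) - 19877 = -3569/28 - 19877 = -560125/28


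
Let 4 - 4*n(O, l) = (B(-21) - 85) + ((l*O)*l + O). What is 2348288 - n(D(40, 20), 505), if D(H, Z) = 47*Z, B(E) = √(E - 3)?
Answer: 249117503/4 + I*√6/2 ≈ 6.2279e+7 + 1.2247*I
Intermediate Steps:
B(E) = √(-3 + E)
n(O, l) = 89/4 - O/4 - I*√6/2 - O*l²/4 (n(O, l) = 1 - ((√(-3 - 21) - 85) + ((l*O)*l + O))/4 = 1 - ((√(-24) - 85) + ((O*l)*l + O))/4 = 1 - ((2*I*√6 - 85) + (O*l² + O))/4 = 1 - ((-85 + 2*I*√6) + (O + O*l²))/4 = 1 - (-85 + O + O*l² + 2*I*√6)/4 = 1 + (85/4 - O/4 - I*√6/2 - O*l²/4) = 89/4 - O/4 - I*√6/2 - O*l²/4)
2348288 - n(D(40, 20), 505) = 2348288 - (89/4 - 47*20/4 - I*√6/2 - ¼*47*20*505²) = 2348288 - (89/4 - ¼*940 - I*√6/2 - ¼*940*255025) = 2348288 - (89/4 - 235 - I*√6/2 - 59930875) = 2348288 - (-239724351/4 - I*√6/2) = 2348288 + (239724351/4 + I*√6/2) = 249117503/4 + I*√6/2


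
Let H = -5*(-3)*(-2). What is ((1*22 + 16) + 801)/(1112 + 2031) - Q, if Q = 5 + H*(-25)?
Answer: -2372126/3143 ≈ -754.73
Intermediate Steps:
H = -30 (H = 15*(-2) = -30)
Q = 755 (Q = 5 - 30*(-25) = 5 + 750 = 755)
((1*22 + 16) + 801)/(1112 + 2031) - Q = ((1*22 + 16) + 801)/(1112 + 2031) - 1*755 = ((22 + 16) + 801)/3143 - 755 = (38 + 801)*(1/3143) - 755 = 839*(1/3143) - 755 = 839/3143 - 755 = -2372126/3143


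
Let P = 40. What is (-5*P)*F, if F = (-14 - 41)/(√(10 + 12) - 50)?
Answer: -275000/1239 - 5500*√22/1239 ≈ -242.77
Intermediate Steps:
F = -55/(-50 + √22) (F = -55/(√22 - 50) = -55/(-50 + √22) ≈ 1.2139)
(-5*P)*F = (-5*40)*(1375/1239 + 55*√22/2478) = -200*(1375/1239 + 55*√22/2478) = -275000/1239 - 5500*√22/1239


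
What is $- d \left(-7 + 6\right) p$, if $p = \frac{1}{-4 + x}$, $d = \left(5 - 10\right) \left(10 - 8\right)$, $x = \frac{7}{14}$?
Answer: $\frac{20}{7} \approx 2.8571$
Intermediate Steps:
$x = \frac{1}{2}$ ($x = 7 \cdot \frac{1}{14} = \frac{1}{2} \approx 0.5$)
$d = -10$ ($d = \left(-5\right) 2 = -10$)
$p = - \frac{2}{7}$ ($p = \frac{1}{-4 + \frac{1}{2}} = \frac{1}{- \frac{7}{2}} = - \frac{2}{7} \approx -0.28571$)
$- d \left(-7 + 6\right) p = - \frac{- 10 \left(-7 + 6\right) \left(-2\right)}{7} = - \frac{\left(-10\right) \left(-1\right) \left(-2\right)}{7} = - \frac{10 \left(-2\right)}{7} = \left(-1\right) \left(- \frac{20}{7}\right) = \frac{20}{7}$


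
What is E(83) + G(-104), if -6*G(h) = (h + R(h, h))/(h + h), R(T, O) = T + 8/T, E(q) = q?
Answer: 1343887/16224 ≈ 82.833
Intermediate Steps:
G(h) = -(2*h + 8/h)/(12*h) (G(h) = -(h + (h + 8/h))/(6*(h + h)) = -(2*h + 8/h)/(6*(2*h)) = -(2*h + 8/h)*1/(2*h)/6 = -(2*h + 8/h)/(12*h))
E(83) + G(-104) = 83 + (⅙)*(-4 - 1*(-104)²)/(-104)² = 83 + (⅙)*(1/10816)*(-4 - 1*10816) = 83 + (⅙)*(1/10816)*(-4 - 10816) = 83 + (⅙)*(1/10816)*(-10820) = 83 - 2705/16224 = 1343887/16224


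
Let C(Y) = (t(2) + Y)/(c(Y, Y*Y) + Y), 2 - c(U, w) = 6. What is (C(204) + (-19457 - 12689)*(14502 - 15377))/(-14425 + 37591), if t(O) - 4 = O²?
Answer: 468795851/386100 ≈ 1214.2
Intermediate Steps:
c(U, w) = -4 (c(U, w) = 2 - 1*6 = 2 - 6 = -4)
t(O) = 4 + O²
C(Y) = (8 + Y)/(-4 + Y) (C(Y) = ((4 + 2²) + Y)/(-4 + Y) = ((4 + 4) + Y)/(-4 + Y) = (8 + Y)/(-4 + Y))
(C(204) + (-19457 - 12689)*(14502 - 15377))/(-14425 + 37591) = ((8 + 204)/(-4 + 204) + (-19457 - 12689)*(14502 - 15377))/(-14425 + 37591) = (212/200 - 32146*(-875))/23166 = ((1/200)*212 + 28127750)*(1/23166) = (53/50 + 28127750)*(1/23166) = (1406387553/50)*(1/23166) = 468795851/386100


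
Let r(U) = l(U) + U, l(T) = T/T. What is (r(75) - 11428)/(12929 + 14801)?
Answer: -5676/13865 ≈ -0.40938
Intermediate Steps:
l(T) = 1
r(U) = 1 + U
(r(75) - 11428)/(12929 + 14801) = ((1 + 75) - 11428)/(12929 + 14801) = (76 - 11428)/27730 = -11352*1/27730 = -5676/13865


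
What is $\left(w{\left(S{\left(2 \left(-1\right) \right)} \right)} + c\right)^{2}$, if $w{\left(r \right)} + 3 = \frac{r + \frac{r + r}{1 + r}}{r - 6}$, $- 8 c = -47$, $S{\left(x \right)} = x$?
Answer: $\frac{441}{64} \approx 6.8906$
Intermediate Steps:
$c = \frac{47}{8}$ ($c = \left(- \frac{1}{8}\right) \left(-47\right) = \frac{47}{8} \approx 5.875$)
$w{\left(r \right)} = -3 + \frac{r + \frac{2 r}{1 + r}}{-6 + r}$ ($w{\left(r \right)} = -3 + \frac{r + \frac{r + r}{1 + r}}{r - 6} = -3 + \frac{r + \frac{2 r}{1 + r}}{-6 + r}$)
$\left(w{\left(S{\left(2 \left(-1\right) \right)} \right)} + c\right)^{2} = \left(\frac{2 \left(-9 + \left(2 \left(-1\right)\right)^{2} - 9 \cdot 2 \left(-1\right)\right)}{6 - \left(2 \left(-1\right)\right)^{2} + 5 \cdot 2 \left(-1\right)} + \frac{47}{8}\right)^{2} = \left(\frac{2 \left(-9 + \left(-2\right)^{2} - -18\right)}{6 - \left(-2\right)^{2} + 5 \left(-2\right)} + \frac{47}{8}\right)^{2} = \left(\frac{2 \left(-9 + 4 + 18\right)}{6 - 4 - 10} + \frac{47}{8}\right)^{2} = \left(2 \frac{1}{6 - 4 - 10} \cdot 13 + \frac{47}{8}\right)^{2} = \left(2 \frac{1}{-8} \cdot 13 + \frac{47}{8}\right)^{2} = \left(2 \left(- \frac{1}{8}\right) 13 + \frac{47}{8}\right)^{2} = \left(- \frac{13}{4} + \frac{47}{8}\right)^{2} = \left(\frac{21}{8}\right)^{2} = \frac{441}{64}$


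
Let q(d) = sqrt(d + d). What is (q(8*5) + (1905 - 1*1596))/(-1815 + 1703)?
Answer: -309/112 - sqrt(5)/28 ≈ -2.8388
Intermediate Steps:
q(d) = sqrt(2)*sqrt(d) (q(d) = sqrt(2*d) = sqrt(2)*sqrt(d))
(q(8*5) + (1905 - 1*1596))/(-1815 + 1703) = (sqrt(2)*sqrt(8*5) + (1905 - 1*1596))/(-1815 + 1703) = (sqrt(2)*sqrt(40) + (1905 - 1596))/(-112) = (sqrt(2)*(2*sqrt(10)) + 309)*(-1/112) = (4*sqrt(5) + 309)*(-1/112) = (309 + 4*sqrt(5))*(-1/112) = -309/112 - sqrt(5)/28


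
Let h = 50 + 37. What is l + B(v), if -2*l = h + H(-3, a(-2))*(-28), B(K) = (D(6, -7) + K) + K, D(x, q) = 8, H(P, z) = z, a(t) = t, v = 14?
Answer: -71/2 ≈ -35.500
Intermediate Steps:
B(K) = 8 + 2*K (B(K) = (8 + K) + K = 8 + 2*K)
h = 87
l = -143/2 (l = -(87 - 2*(-28))/2 = -(87 + 56)/2 = -½*143 = -143/2 ≈ -71.500)
l + B(v) = -143/2 + (8 + 2*14) = -143/2 + (8 + 28) = -143/2 + 36 = -71/2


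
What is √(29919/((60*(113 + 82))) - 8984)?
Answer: I*√1366077453/390 ≈ 94.771*I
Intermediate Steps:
√(29919/((60*(113 + 82))) - 8984) = √(29919/((60*195)) - 8984) = √(29919/11700 - 8984) = √(29919*(1/11700) - 8984) = √(9973/3900 - 8984) = √(-35027627/3900) = I*√1366077453/390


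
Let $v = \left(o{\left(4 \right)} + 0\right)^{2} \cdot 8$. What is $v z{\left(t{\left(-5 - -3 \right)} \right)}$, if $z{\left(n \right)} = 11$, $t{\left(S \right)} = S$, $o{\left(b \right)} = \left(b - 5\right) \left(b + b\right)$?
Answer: $5632$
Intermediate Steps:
$o{\left(b \right)} = 2 b \left(-5 + b\right)$ ($o{\left(b \right)} = \left(-5 + b\right) 2 b = 2 b \left(-5 + b\right)$)
$v = 512$ ($v = \left(2 \cdot 4 \left(-5 + 4\right) + 0\right)^{2} \cdot 8 = \left(2 \cdot 4 \left(-1\right) + 0\right)^{2} \cdot 8 = \left(-8 + 0\right)^{2} \cdot 8 = \left(-8\right)^{2} \cdot 8 = 64 \cdot 8 = 512$)
$v z{\left(t{\left(-5 - -3 \right)} \right)} = 512 \cdot 11 = 5632$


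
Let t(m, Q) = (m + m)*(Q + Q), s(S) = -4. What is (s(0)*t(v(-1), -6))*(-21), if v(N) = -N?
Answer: -2016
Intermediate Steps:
t(m, Q) = 4*Q*m (t(m, Q) = (2*m)*(2*Q) = 4*Q*m)
(s(0)*t(v(-1), -6))*(-21) = -16*(-6)*(-1*(-1))*(-21) = -16*(-6)*(-21) = -4*(-24)*(-21) = 96*(-21) = -2016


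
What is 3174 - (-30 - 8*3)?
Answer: 3228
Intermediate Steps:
3174 - (-30 - 8*3) = 3174 - (-30 - 24) = 3174 - 1*(-54) = 3174 + 54 = 3228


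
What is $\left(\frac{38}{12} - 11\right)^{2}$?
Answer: $\frac{2209}{36} \approx 61.361$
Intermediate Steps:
$\left(\frac{38}{12} - 11\right)^{2} = \left(38 \cdot \frac{1}{12} - 11\right)^{2} = \left(\frac{19}{6} - 11\right)^{2} = \left(- \frac{47}{6}\right)^{2} = \frac{2209}{36}$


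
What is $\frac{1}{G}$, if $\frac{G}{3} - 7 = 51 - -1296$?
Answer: $\frac{1}{4062} \approx 0.00024618$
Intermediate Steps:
$G = 4062$ ($G = 21 + 3 \left(51 - -1296\right) = 21 + 3 \left(51 + 1296\right) = 21 + 3 \cdot 1347 = 21 + 4041 = 4062$)
$\frac{1}{G} = \frac{1}{4062}$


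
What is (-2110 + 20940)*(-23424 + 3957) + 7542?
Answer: -366556068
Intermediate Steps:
(-2110 + 20940)*(-23424 + 3957) + 7542 = 18830*(-19467) + 7542 = -366563610 + 7542 = -366556068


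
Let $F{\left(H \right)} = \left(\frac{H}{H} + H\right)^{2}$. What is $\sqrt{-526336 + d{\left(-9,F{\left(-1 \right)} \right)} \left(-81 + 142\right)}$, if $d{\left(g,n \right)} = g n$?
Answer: $32 i \sqrt{514} \approx 725.49 i$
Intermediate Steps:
$F{\left(H \right)} = \left(1 + H\right)^{2}$
$\sqrt{-526336 + d{\left(-9,F{\left(-1 \right)} \right)} \left(-81 + 142\right)} = \sqrt{-526336 + - 9 \left(1 - 1\right)^{2} \left(-81 + 142\right)} = \sqrt{-526336 + - 9 \cdot 0^{2} \cdot 61} = \sqrt{-526336 + \left(-9\right) 0 \cdot 61} = \sqrt{-526336 + 0 \cdot 61} = \sqrt{-526336 + 0} = \sqrt{-526336} = 32 i \sqrt{514}$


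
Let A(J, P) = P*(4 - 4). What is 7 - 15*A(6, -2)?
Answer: 7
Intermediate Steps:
A(J, P) = 0 (A(J, P) = P*0 = 0)
7 - 15*A(6, -2) = 7 - 15*0 = 7 + 0 = 7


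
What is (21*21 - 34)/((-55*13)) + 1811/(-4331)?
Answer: -277962/281515 ≈ -0.98738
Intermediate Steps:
(21*21 - 34)/((-55*13)) + 1811/(-4331) = (441 - 34)/(-715) + 1811*(-1/4331) = 407*(-1/715) - 1811/4331 = -37/65 - 1811/4331 = -277962/281515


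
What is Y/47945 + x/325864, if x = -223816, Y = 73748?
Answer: 1662620019/1952943685 ≈ 0.85134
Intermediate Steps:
Y/47945 + x/325864 = 73748/47945 - 223816/325864 = 73748*(1/47945) - 223816*1/325864 = 73748/47945 - 27977/40733 = 1662620019/1952943685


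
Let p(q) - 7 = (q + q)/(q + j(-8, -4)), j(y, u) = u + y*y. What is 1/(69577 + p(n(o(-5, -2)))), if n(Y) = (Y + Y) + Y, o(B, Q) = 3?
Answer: 23/1600438 ≈ 1.4371e-5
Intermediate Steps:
j(y, u) = u + y**2
n(Y) = 3*Y (n(Y) = 2*Y + Y = 3*Y)
p(q) = 7 + 2*q/(60 + q) (p(q) = 7 + (q + q)/(q + (-4 + (-8)**2)) = 7 + (2*q)/(q + (-4 + 64)) = 7 + (2*q)/(q + 60) = 7 + (2*q)/(60 + q) = 7 + 2*q/(60 + q))
1/(69577 + p(n(o(-5, -2)))) = 1/(69577 + 3*(140 + 3*(3*3))/(60 + 3*3)) = 1/(69577 + 3*(140 + 3*9)/(60 + 9)) = 1/(69577 + 3*(140 + 27)/69) = 1/(69577 + 3*(1/69)*167) = 1/(69577 + 167/23) = 1/(1600438/23) = 23/1600438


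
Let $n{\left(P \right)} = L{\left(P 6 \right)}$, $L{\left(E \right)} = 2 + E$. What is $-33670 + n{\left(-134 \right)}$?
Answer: $-34472$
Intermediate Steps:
$n{\left(P \right)} = 2 + 6 P$ ($n{\left(P \right)} = 2 + P 6 = 2 + 6 P$)
$-33670 + n{\left(-134 \right)} = -33670 + \left(2 + 6 \left(-134\right)\right) = -33670 + \left(2 - 804\right) = -33670 - 802 = -34472$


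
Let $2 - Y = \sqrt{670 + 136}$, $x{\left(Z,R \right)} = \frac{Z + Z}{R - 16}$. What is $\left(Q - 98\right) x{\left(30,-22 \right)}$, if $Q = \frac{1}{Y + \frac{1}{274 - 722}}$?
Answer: $\frac{473253241860}{3058361581} + \frac{6021120 \sqrt{806}}{3058361581} \approx 154.8$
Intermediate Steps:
$x{\left(Z,R \right)} = \frac{2 Z}{-16 + R}$
$Y = 2 - \sqrt{806}$ ($Y = 2 - \sqrt{670 + 136} = 2 - \sqrt{806} \approx -26.39$)
$Q = \frac{1}{\frac{895}{448} - \sqrt{806}}$ ($Q = \frac{1}{\left(2 - \sqrt{806}\right) + \frac{1}{274 - 722}} = \frac{1}{\left(2 - \sqrt{806}\right) + \frac{1}{-448}} = \frac{1}{\left(2 - \sqrt{806}\right) - \frac{1}{448}} = \frac{1}{\frac{895}{448} - \sqrt{806}} \approx -0.03789$)
$\left(Q - 98\right) x{\left(30,-22 \right)} = \left(\left(- \frac{400960}{160966399} - \frac{200704 \sqrt{806}}{160966399}\right) - 98\right) 2 \cdot 30 \frac{1}{-16 - 22} = \left(- \frac{15775108062}{160966399} - \frac{200704 \sqrt{806}}{160966399}\right) 2 \cdot 30 \frac{1}{-38} = \left(- \frac{15775108062}{160966399} - \frac{200704 \sqrt{806}}{160966399}\right) 2 \cdot 30 \left(- \frac{1}{38}\right) = \left(- \frac{15775108062}{160966399} - \frac{200704 \sqrt{806}}{160966399}\right) \left(- \frac{30}{19}\right) = \frac{473253241860}{3058361581} + \frac{6021120 \sqrt{806}}{3058361581}$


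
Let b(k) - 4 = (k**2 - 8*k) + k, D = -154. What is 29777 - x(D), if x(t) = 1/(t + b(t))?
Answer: 733824387/24644 ≈ 29777.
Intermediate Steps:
b(k) = 4 + k**2 - 7*k (b(k) = 4 + ((k**2 - 8*k) + k) = 4 + (k**2 - 7*k) = 4 + k**2 - 7*k)
x(t) = 1/(4 + t**2 - 6*t) (x(t) = 1/(t + (4 + t**2 - 7*t)) = 1/(4 + t**2 - 6*t))
29777 - x(D) = 29777 - 1/(4 + (-154)**2 - 6*(-154)) = 29777 - 1/(4 + 23716 + 924) = 29777 - 1/24644 = 733824387/24644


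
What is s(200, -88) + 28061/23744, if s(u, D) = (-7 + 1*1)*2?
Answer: -256867/23744 ≈ -10.818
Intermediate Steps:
s(u, D) = -12 (s(u, D) = (-7 + 1)*2 = -6*2 = -12)
s(200, -88) + 28061/23744 = -12 + 28061/23744 = -256867/23744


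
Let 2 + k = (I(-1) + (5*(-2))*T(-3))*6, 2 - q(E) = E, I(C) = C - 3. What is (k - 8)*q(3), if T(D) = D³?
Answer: -1586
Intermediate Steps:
I(C) = -3 + C
q(E) = 2 - E
k = 1594 (k = -2 + ((-3 - 1) + (5*(-2))*(-3)³)*6 = -2 + (-4 - 10*(-27))*6 = -2 + (-4 + 270)*6 = -2 + 266*6 = -2 + 1596 = 1594)
(k - 8)*q(3) = (1594 - 8)*(2 - 1*3) = 1586*(2 - 3) = 1586*(-1) = -1586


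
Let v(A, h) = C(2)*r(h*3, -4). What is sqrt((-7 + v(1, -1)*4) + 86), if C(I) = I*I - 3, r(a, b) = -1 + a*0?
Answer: 5*sqrt(3) ≈ 8.6602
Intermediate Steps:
r(a, b) = -1 (r(a, b) = -1 + 0 = -1)
C(I) = -3 + I**2 (C(I) = I**2 - 3 = -3 + I**2)
v(A, h) = -1 (v(A, h) = (-3 + 2**2)*(-1) = (-3 + 4)*(-1) = 1*(-1) = -1)
sqrt((-7 + v(1, -1)*4) + 86) = sqrt((-7 - 1*4) + 86) = sqrt((-7 - 4) + 86) = sqrt(-11 + 86) = sqrt(75) = 5*sqrt(3)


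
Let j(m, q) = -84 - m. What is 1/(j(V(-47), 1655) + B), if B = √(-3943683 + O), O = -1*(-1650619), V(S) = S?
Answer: -37/2294433 - 2*I*√573266/2294433 ≈ -1.6126e-5 - 0.00065998*I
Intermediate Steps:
O = 1650619
B = 2*I*√573266 (B = √(-3943683 + 1650619) = √(-2293064) = 2*I*√573266 ≈ 1514.3*I)
1/(j(V(-47), 1655) + B) = 1/((-84 - 1*(-47)) + 2*I*√573266) = 1/((-84 + 47) + 2*I*√573266) = 1/(-37 + 2*I*√573266)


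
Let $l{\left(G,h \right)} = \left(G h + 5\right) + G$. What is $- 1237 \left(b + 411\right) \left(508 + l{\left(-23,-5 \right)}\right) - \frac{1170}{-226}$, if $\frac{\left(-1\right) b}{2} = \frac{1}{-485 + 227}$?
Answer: $- \frac{4483769039635}{14577} \approx -3.0759 \cdot 10^{8}$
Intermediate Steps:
$b = \frac{1}{129}$ ($b = - \frac{2}{-485 + 227} = - \frac{2}{-258} = \left(-2\right) \left(- \frac{1}{258}\right) = \frac{1}{129} \approx 0.0077519$)
$l{\left(G,h \right)} = 5 + G + G h$ ($l{\left(G,h \right)} = \left(5 + G h\right) + G = 5 + G + G h$)
$- 1237 \left(b + 411\right) \left(508 + l{\left(-23,-5 \right)}\right) - \frac{1170}{-226} = - 1237 \left(\frac{1}{129} + 411\right) \left(508 - -97\right) - \frac{1170}{-226} = - 1237 \frac{53020 \left(508 + \left(5 - 23 + 115\right)\right)}{129} - - \frac{585}{113} = - 1237 \frac{53020 \left(508 + 97\right)}{129} + \frac{585}{113} = - 1237 \cdot \frac{53020}{129} \cdot 605 + \frac{585}{113} = \left(-1237\right) \frac{32077100}{129} + \frac{585}{113} = - \frac{39679372700}{129} + \frac{585}{113} = - \frac{4483769039635}{14577}$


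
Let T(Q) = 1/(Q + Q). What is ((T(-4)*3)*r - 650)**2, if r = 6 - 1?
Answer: 27196225/64 ≈ 4.2494e+5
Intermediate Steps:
T(Q) = 1/(2*Q)
r = 5
((T(-4)*3)*r - 650)**2 = ((((1/2)/(-4))*3)*5 - 650)**2 = ((((1/2)*(-1/4))*3)*5 - 650)**2 = (-1/8*3*5 - 650)**2 = (-3/8*5 - 650)**2 = (-15/8 - 650)**2 = (-5215/8)**2 = 27196225/64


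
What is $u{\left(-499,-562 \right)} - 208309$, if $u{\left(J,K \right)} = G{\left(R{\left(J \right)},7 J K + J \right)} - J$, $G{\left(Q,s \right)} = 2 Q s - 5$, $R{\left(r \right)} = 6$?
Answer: $23342989$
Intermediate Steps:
$G{\left(Q,s \right)} = -5 + 2 Q s$ ($G{\left(Q,s \right)} = 2 Q s - 5 = -5 + 2 Q s$)
$u{\left(J,K \right)} = -5 + 11 J + 84 J K$ ($u{\left(J,K \right)} = \left(-5 + 2 \cdot 6 \left(7 J K + J\right)\right) - J = \left(-5 + 2 \cdot 6 \left(J + 7 J K\right)\right) - J = \left(-5 + \left(12 J + 84 J K\right)\right) - J = \left(-5 + 12 J + 84 J K\right) - J = -5 + 11 J + 84 J K$)
$u{\left(-499,-562 \right)} - 208309 = \left(-5 + 11 \left(-499\right) + 84 \left(-499\right) \left(-562\right)\right) - 208309 = \left(-5 - 5489 + 23556792\right) - 208309 = 23551298 - 208309 = 23342989$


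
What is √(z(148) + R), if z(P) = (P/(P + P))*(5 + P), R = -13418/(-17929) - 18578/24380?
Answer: √913363499688605635/109277255 ≈ 8.7457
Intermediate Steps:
R = -2977061/218554510 (R = -13418*(-1/17929) - 18578*1/24380 = 13418/17929 - 9289/12190 = -2977061/218554510 ≈ -0.013622)
z(P) = 5/2 + P/2 (z(P) = (P/((2*P)))*(5 + P) = ((1/(2*P))*P)*(5 + P) = (5 + P)/2 = 5/2 + P/2)
√(z(148) + R) = √((5/2 + (½)*148) - 2977061/218554510) = √((5/2 + 74) - 2977061/218554510) = √(153/2 - 2977061/218554510) = √(8358221477/109277255) = √913363499688605635/109277255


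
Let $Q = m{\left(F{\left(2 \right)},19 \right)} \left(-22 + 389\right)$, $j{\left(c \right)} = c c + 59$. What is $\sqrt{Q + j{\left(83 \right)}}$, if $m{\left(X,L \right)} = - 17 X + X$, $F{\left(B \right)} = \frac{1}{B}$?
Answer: $2 \sqrt{1003} \approx 63.34$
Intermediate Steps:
$j{\left(c \right)} = 59 + c^{2}$ ($j{\left(c \right)} = c^{2} + 59 = 59 + c^{2}$)
$m{\left(X,L \right)} = - 16 X$
$Q = -2936$ ($Q = - \frac{16}{2} \left(-22 + 389\right) = \left(-16\right) \frac{1}{2} \cdot 367 = \left(-8\right) 367 = -2936$)
$\sqrt{Q + j{\left(83 \right)}} = \sqrt{-2936 + \left(59 + 83^{2}\right)} = \sqrt{-2936 + \left(59 + 6889\right)} = \sqrt{-2936 + 6948} = \sqrt{4012} = 2 \sqrt{1003}$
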